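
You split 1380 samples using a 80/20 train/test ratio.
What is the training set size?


Test set = 1380 * 20% = 276. Training set = 1380 - 276 = 1104.

1104


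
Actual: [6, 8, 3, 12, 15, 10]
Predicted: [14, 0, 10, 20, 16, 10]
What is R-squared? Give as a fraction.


Mean(y) = 9. SS_res = 242. SS_tot = 92. R^2 = 1 - 242/(92) = -75/46.

-75/46


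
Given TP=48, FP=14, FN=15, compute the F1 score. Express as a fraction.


Precision = 48/62 = 24/31. Recall = 48/63 = 16/21. F1 = 2*P*R/(P+R) = 96/125.

96/125


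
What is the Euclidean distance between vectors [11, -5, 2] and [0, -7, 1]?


d = sqrt(sum of squared differences). (11-0)^2=121, (-5--7)^2=4, (2-1)^2=1. Sum = 126.

sqrt(126)


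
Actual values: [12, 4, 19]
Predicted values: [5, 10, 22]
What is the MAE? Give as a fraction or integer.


MAE = (1/3) * (|12-5|=7 + |4-10|=6 + |19-22|=3). Sum = 16. MAE = 16/3.

16/3


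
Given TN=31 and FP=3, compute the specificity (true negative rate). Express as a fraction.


Specificity = TN / (TN + FP) = 31 / 34 = 31/34.

31/34


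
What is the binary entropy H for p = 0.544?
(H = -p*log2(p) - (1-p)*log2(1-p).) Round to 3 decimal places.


H = -0.544*log2(0.544) - 0.456*log2(0.456) = 0.994.

0.994


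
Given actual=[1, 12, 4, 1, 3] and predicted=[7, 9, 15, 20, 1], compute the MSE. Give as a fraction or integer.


MSE = (1/5) * ((1-7)^2=36 + (12-9)^2=9 + (4-15)^2=121 + (1-20)^2=361 + (3-1)^2=4). Sum = 531. MSE = 531/5.

531/5


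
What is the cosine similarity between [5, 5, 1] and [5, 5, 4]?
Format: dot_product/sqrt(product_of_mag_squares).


dot = 54. |a|^2 = 51, |b|^2 = 66. cos = 54/sqrt(3366).

54/sqrt(3366)


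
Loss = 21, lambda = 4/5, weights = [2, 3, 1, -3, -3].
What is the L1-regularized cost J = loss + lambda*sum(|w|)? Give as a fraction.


L1 norm = sum(|w|) = 12. J = 21 + 4/5 * 12 = 153/5.

153/5


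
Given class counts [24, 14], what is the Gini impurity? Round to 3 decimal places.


Total = 38. Proportions: 24/38, 14/38. sum(p_i^2) = 0.5346. Gini = 1 - 0.5346 = 0.4654, which rounds to 0.465.

0.465


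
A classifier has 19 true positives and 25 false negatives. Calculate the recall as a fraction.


Recall = TP / (TP + FN) = 19 / 44 = 19/44.

19/44


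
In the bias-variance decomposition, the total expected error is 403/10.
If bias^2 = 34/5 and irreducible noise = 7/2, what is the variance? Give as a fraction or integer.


Total error = bias^2 + variance + irreducible noise. So variance = 403/10 - 34/5 - 7/2 = 30.

30


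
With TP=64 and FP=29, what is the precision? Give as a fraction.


Precision = TP / (TP + FP) = 64 / 93 = 64/93.

64/93


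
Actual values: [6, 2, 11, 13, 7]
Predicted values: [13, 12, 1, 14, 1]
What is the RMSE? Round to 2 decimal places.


MSE = 57.2000. RMSE = sqrt(57.2000) = 7.56.

7.56


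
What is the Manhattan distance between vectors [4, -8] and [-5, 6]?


d = sum of absolute differences: |4--5|=9 + |-8-6|=14 = 23.

23


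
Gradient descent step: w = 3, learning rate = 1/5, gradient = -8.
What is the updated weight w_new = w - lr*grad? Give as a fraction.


w_new = 3 - 1/5 * -8 = 3 - -8/5 = 23/5.

23/5


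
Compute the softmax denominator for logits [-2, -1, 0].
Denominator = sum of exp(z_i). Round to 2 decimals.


Denom = e^-2=0.1353 + e^-1=0.3679 + e^0=1.0000. Sum = 1.5032, which rounds to 1.50.

1.50


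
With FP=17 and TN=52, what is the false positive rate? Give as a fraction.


FPR = FP / (FP + TN) = 17 / 69 = 17/69.

17/69


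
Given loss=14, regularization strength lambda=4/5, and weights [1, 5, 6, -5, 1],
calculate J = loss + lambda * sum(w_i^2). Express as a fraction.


L2 sq norm = sum(w^2) = 88. J = 14 + 4/5 * 88 = 422/5.

422/5


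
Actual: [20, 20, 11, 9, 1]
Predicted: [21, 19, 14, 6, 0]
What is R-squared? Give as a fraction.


Mean(y) = 61/5. SS_res = 21. SS_tot = 1294/5. R^2 = 1 - 21/(1294/5) = 1189/1294.

1189/1294


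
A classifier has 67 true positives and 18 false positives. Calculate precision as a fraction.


Precision = TP / (TP + FP) = 67 / 85 = 67/85.

67/85


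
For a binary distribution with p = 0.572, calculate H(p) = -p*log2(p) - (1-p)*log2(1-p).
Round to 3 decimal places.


H = -0.572*log2(0.572) - 0.428*log2(0.428) = 0.985.

0.985


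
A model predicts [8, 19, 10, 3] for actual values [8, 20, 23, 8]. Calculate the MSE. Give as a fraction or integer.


MSE = (1/4) * ((8-8)^2=0 + (20-19)^2=1 + (23-10)^2=169 + (8-3)^2=25). Sum = 195. MSE = 195/4.

195/4


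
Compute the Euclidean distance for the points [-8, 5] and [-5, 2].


d = sqrt(sum of squared differences). (-8--5)^2=9, (5-2)^2=9. Sum = 18.

sqrt(18)


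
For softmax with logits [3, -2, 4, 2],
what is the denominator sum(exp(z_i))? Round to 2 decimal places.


Denom = e^3=20.0855 + e^-2=0.1353 + e^4=54.5982 + e^2=7.3891. Sum = 82.2081, which rounds to 82.21.

82.21


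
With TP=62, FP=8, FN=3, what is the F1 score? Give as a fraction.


Precision = 62/70 = 31/35. Recall = 62/65 = 62/65. F1 = 2*P*R/(P+R) = 124/135.

124/135


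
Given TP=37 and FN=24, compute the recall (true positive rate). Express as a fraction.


Recall = TP / (TP + FN) = 37 / 61 = 37/61.

37/61


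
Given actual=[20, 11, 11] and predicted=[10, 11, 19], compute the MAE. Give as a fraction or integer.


MAE = (1/3) * (|20-10|=10 + |11-11|=0 + |11-19|=8). Sum = 18. MAE = 6.

6


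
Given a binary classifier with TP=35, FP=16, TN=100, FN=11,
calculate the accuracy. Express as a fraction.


Accuracy = (TP + TN) / (TP + TN + FP + FN) = (35 + 100) / 162 = 5/6.

5/6


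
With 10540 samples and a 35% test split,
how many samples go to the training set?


Test set = 10540 * 35% = 3689. Training set = 10540 - 3689 = 6851.

6851


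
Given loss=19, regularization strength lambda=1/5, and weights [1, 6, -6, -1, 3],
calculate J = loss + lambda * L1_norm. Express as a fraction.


L1 norm = sum(|w|) = 17. J = 19 + 1/5 * 17 = 112/5.

112/5


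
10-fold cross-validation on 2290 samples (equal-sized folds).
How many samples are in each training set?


Each validation fold has 2290/10 = 229 samples. Training set = 2290 - 229 = 2061.

2061


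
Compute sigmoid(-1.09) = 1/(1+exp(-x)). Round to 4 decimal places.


sigma(-1.09) = 1/(1+e^(1.09)) = 1/(1+2.974274) = 1/3.974274 = 0.2516.

0.2516


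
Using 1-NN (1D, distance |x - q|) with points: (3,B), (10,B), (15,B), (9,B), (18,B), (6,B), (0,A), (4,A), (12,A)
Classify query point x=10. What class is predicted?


Distances: |3-10|=7, |10-10|=0, |15-10|=5, |9-10|=1, |18-10|=8, |6-10|=4, |0-10|=10, |4-10|=6, |12-10|=2. 1 nearest: (10,B). Counts: {'B': 1}. Majority class: B.

B


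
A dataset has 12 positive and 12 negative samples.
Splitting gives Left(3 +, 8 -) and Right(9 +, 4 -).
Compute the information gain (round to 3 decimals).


H(parent) = 1.0000. H(left) = 0.8454, H(right) = 0.8905. Weighted = (11/24)*0.8454 + (13/24)*0.8905 = 0.8698. IG = 1.0000 - 0.8698 = 0.1302, which rounds to 0.130.

0.130


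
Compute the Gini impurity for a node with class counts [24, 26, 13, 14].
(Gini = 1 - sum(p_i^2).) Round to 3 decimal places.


Total = 77. Proportions: 24/77, 26/77, 13/77, 14/77. sum(p_i^2) = 0.2727. Gini = 1 - 0.2727 = 0.7273, which rounds to 0.727.

0.727


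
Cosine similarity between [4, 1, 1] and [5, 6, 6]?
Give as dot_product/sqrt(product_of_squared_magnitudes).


dot = 32. |a|^2 = 18, |b|^2 = 97. cos = 32/sqrt(1746).

32/sqrt(1746)


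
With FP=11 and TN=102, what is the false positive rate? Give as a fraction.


FPR = FP / (FP + TN) = 11 / 113 = 11/113.

11/113


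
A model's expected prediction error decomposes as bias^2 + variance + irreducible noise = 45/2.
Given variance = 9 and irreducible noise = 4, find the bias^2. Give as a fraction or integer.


Total error = bias^2 + variance + irreducible noise. So bias^2 = 45/2 - 9 - 4 = 19/2.

19/2


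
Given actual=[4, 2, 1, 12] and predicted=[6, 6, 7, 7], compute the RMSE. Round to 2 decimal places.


MSE = 20.2500. RMSE = sqrt(20.2500) = 4.50.

4.50


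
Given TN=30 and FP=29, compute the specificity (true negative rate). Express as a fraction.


Specificity = TN / (TN + FP) = 30 / 59 = 30/59.

30/59


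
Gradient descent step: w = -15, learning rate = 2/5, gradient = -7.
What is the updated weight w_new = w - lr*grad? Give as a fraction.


w_new = -15 - 2/5 * -7 = -15 - -14/5 = -61/5.

-61/5


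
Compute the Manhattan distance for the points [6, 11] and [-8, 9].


d = sum of absolute differences: |6--8|=14 + |11-9|=2 = 16.

16


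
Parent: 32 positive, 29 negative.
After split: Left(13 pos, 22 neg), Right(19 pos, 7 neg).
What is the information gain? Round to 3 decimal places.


H(parent) = 0.9983. H(left) = 0.9518, H(right) = 0.8404. Weighted = (35/61)*0.9518 + (26/61)*0.8404 = 0.9043. IG = 0.9983 - 0.9043 = 0.0940, which rounds to 0.094.

0.094


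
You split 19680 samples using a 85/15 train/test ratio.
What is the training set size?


Test set = 19680 * 15% = 2952. Training set = 19680 - 2952 = 16728.

16728


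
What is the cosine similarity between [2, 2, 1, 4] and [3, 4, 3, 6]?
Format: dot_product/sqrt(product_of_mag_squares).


dot = 41. |a|^2 = 25, |b|^2 = 70. cos = 41/sqrt(1750).

41/sqrt(1750)


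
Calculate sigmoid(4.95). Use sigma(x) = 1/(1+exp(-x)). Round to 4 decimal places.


sigma(4.95) = 1/(1+e^(-4.95)) = 1/(1+0.007083) = 1/1.007083 = 0.9930.

0.9930


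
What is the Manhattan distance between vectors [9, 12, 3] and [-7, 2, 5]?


d = sum of absolute differences: |9--7|=16 + |12-2|=10 + |3-5|=2 = 28.

28


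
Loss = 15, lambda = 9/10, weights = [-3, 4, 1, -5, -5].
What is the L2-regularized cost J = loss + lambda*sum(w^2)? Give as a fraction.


L2 sq norm = sum(w^2) = 76. J = 15 + 9/10 * 76 = 417/5.

417/5


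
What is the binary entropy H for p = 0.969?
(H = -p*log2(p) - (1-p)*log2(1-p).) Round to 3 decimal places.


H = -0.969*log2(0.969) - 0.031*log2(0.031) = 0.199.

0.199


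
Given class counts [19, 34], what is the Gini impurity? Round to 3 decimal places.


Total = 53. Proportions: 19/53, 34/53. sum(p_i^2) = 0.5400. Gini = 1 - 0.5400 = 0.4600, which rounds to 0.460.

0.460


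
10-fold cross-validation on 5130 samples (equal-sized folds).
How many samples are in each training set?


Each validation fold has 5130/10 = 513 samples. Training set = 5130 - 513 = 4617.

4617


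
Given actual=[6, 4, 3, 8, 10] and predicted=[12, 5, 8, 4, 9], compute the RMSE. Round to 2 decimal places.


MSE = 15.8000. RMSE = sqrt(15.8000) = 3.97.

3.97


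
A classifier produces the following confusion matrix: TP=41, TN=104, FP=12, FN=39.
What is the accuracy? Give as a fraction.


Accuracy = (TP + TN) / (TP + TN + FP + FN) = (41 + 104) / 196 = 145/196.

145/196


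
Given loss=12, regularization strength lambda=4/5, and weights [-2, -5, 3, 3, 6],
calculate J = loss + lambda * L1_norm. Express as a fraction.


L1 norm = sum(|w|) = 19. J = 12 + 4/5 * 19 = 136/5.

136/5


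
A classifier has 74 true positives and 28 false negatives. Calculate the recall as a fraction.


Recall = TP / (TP + FN) = 74 / 102 = 37/51.

37/51


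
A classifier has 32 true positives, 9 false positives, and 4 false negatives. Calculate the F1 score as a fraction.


Precision = 32/41 = 32/41. Recall = 32/36 = 8/9. F1 = 2*P*R/(P+R) = 64/77.

64/77


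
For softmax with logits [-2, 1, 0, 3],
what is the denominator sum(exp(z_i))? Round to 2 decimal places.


Denom = e^-2=0.1353 + e^1=2.7183 + e^0=1.0000 + e^3=20.0855. Sum = 23.9391, which rounds to 23.94.

23.94


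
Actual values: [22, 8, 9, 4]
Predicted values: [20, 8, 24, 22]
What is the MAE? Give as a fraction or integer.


MAE = (1/4) * (|22-20|=2 + |8-8|=0 + |9-24|=15 + |4-22|=18). Sum = 35. MAE = 35/4.

35/4


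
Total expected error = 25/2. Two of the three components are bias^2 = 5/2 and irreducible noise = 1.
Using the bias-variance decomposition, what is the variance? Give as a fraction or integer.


Total error = bias^2 + variance + irreducible noise. So variance = 25/2 - 5/2 - 1 = 9.

9


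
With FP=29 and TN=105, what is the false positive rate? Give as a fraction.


FPR = FP / (FP + TN) = 29 / 134 = 29/134.

29/134


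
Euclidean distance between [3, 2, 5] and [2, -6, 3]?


d = sqrt(sum of squared differences). (3-2)^2=1, (2--6)^2=64, (5-3)^2=4. Sum = 69.

sqrt(69)


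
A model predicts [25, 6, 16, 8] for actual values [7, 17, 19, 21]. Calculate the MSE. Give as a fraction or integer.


MSE = (1/4) * ((7-25)^2=324 + (17-6)^2=121 + (19-16)^2=9 + (21-8)^2=169). Sum = 623. MSE = 623/4.

623/4


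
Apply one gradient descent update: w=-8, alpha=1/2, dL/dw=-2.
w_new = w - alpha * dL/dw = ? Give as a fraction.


w_new = -8 - 1/2 * -2 = -8 - -1 = -7.

-7


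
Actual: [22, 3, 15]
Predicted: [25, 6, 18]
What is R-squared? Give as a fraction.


Mean(y) = 40/3. SS_res = 27. SS_tot = 554/3. R^2 = 1 - 27/(554/3) = 473/554.

473/554


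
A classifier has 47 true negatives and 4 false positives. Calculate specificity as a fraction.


Specificity = TN / (TN + FP) = 47 / 51 = 47/51.

47/51


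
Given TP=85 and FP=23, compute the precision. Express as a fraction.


Precision = TP / (TP + FP) = 85 / 108 = 85/108.

85/108


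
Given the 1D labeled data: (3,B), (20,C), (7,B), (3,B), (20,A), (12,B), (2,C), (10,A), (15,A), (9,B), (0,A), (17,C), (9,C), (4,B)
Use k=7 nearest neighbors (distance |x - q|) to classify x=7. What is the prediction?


Distances: |3-7|=4, |20-7|=13, |7-7|=0, |3-7|=4, |20-7|=13, |12-7|=5, |2-7|=5, |10-7|=3, |15-7|=8, |9-7|=2, |0-7|=7, |17-7|=10, |9-7|=2, |4-7|=3. 7 nearest: (7,B), (9,B), (9,C), (10,A), (4,B), (3,B), (3,B). Counts: {'B': 5, 'C': 1, 'A': 1}. Majority class: B.

B


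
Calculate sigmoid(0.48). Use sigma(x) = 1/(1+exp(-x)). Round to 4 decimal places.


sigma(0.48) = 1/(1+e^(-0.48)) = 1/(1+0.618783) = 1/1.618783 = 0.6177.

0.6177


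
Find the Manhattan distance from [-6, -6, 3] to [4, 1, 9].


d = sum of absolute differences: |-6-4|=10 + |-6-1|=7 + |3-9|=6 = 23.

23


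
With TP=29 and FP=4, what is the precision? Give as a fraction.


Precision = TP / (TP + FP) = 29 / 33 = 29/33.

29/33


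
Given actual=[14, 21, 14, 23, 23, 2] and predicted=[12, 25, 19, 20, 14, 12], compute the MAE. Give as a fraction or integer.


MAE = (1/6) * (|14-12|=2 + |21-25|=4 + |14-19|=5 + |23-20|=3 + |23-14|=9 + |2-12|=10). Sum = 33. MAE = 11/2.

11/2


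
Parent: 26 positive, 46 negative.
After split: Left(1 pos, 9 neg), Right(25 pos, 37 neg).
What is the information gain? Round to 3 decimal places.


H(parent) = 0.9436. H(left) = 0.4690, H(right) = 0.9728. Weighted = (10/72)*0.4690 + (62/72)*0.9728 = 0.9028. IG = 0.9436 - 0.9028 = 0.0408, which rounds to 0.041.

0.041


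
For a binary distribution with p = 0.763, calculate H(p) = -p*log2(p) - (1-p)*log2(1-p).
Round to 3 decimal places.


H = -0.763*log2(0.763) - 0.237*log2(0.237) = 0.790.

0.790


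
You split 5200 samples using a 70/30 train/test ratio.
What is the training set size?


Test set = 5200 * 30% = 1560. Training set = 5200 - 1560 = 3640.

3640


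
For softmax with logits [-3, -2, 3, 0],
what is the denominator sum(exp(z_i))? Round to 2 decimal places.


Denom = e^-3=0.0498 + e^-2=0.1353 + e^3=20.0855 + e^0=1.0000. Sum = 21.2706, which rounds to 21.27.

21.27


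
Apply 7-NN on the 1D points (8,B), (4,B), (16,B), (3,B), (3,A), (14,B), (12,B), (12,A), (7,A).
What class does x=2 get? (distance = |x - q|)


Distances: |8-2|=6, |4-2|=2, |16-2|=14, |3-2|=1, |3-2|=1, |14-2|=12, |12-2|=10, |12-2|=10, |7-2|=5. 7 nearest: (3,A), (3,B), (4,B), (7,A), (8,B), (12,A), (12,B). Counts: {'A': 3, 'B': 4}. Majority class: B.

B


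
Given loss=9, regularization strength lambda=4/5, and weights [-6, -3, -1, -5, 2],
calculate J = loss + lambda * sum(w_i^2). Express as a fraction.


L2 sq norm = sum(w^2) = 75. J = 9 + 4/5 * 75 = 69.

69


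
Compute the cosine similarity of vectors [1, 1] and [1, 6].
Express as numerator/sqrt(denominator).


dot = 7. |a|^2 = 2, |b|^2 = 37. cos = 7/sqrt(74).

7/sqrt(74)


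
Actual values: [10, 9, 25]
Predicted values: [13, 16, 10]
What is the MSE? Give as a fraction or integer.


MSE = (1/3) * ((10-13)^2=9 + (9-16)^2=49 + (25-10)^2=225). Sum = 283. MSE = 283/3.

283/3


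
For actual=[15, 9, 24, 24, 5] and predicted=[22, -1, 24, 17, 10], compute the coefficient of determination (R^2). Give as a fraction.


Mean(y) = 77/5. SS_res = 223. SS_tot = 1486/5. R^2 = 1 - 223/(1486/5) = 371/1486.

371/1486


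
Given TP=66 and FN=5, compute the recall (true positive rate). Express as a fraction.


Recall = TP / (TP + FN) = 66 / 71 = 66/71.

66/71


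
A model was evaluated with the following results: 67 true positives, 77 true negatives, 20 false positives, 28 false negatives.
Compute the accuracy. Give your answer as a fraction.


Accuracy = (TP + TN) / (TP + TN + FP + FN) = (67 + 77) / 192 = 3/4.

3/4


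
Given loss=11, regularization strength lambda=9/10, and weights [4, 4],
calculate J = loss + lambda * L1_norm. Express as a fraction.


L1 norm = sum(|w|) = 8. J = 11 + 9/10 * 8 = 91/5.

91/5


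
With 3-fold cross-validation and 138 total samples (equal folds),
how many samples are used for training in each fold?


Each validation fold has 138/3 = 46 samples. Training set = 138 - 46 = 92.

92


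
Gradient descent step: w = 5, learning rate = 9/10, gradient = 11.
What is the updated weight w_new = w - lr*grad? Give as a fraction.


w_new = 5 - 9/10 * 11 = 5 - 99/10 = -49/10.

-49/10


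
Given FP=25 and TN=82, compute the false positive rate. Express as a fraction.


FPR = FP / (FP + TN) = 25 / 107 = 25/107.

25/107


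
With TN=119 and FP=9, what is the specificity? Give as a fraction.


Specificity = TN / (TN + FP) = 119 / 128 = 119/128.

119/128


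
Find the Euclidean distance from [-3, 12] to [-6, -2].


d = sqrt(sum of squared differences). (-3--6)^2=9, (12--2)^2=196. Sum = 205.

sqrt(205)


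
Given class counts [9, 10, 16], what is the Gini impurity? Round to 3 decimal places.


Total = 35. Proportions: 9/35, 10/35, 16/35. sum(p_i^2) = 0.3567. Gini = 1 - 0.3567 = 0.6433, which rounds to 0.643.

0.643


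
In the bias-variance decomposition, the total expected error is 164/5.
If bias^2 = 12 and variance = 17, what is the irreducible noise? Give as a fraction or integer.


Total error = bias^2 + variance + irreducible noise. So irreducible noise = 164/5 - 12 - 17 = 19/5.

19/5


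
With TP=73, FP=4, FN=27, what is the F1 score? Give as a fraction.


Precision = 73/77 = 73/77. Recall = 73/100 = 73/100. F1 = 2*P*R/(P+R) = 146/177.

146/177


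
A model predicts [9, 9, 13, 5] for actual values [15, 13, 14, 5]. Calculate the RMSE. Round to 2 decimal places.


MSE = 13.2500. RMSE = sqrt(13.2500) = 3.64.

3.64


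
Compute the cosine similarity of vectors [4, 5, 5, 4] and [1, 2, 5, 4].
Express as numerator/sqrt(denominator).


dot = 55. |a|^2 = 82, |b|^2 = 46. cos = 55/sqrt(3772).

55/sqrt(3772)


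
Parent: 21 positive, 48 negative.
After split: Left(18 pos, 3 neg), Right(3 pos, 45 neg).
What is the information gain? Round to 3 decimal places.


H(parent) = 0.8865. H(left) = 0.5917, H(right) = 0.3373. Weighted = (21/69)*0.5917 + (48/69)*0.3373 = 0.4147. IG = 0.8865 - 0.4147 = 0.4718, which rounds to 0.472.

0.472


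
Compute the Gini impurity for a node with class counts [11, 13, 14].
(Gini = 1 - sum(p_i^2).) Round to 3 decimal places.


Total = 38. Proportions: 11/38, 13/38, 14/38. sum(p_i^2) = 0.3366. Gini = 1 - 0.3366 = 0.6634, which rounds to 0.663.

0.663


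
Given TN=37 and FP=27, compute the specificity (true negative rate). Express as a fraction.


Specificity = TN / (TN + FP) = 37 / 64 = 37/64.

37/64


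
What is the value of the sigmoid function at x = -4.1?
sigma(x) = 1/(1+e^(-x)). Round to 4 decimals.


sigma(-4.1) = 1/(1+e^(4.1)) = 1/(1+60.340288) = 1/61.340288 = 0.0163.

0.0163


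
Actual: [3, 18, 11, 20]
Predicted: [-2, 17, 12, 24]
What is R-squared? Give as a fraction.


Mean(y) = 13. SS_res = 43. SS_tot = 178. R^2 = 1 - 43/(178) = 135/178.

135/178


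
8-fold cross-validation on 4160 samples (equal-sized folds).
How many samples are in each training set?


Each validation fold has 4160/8 = 520 samples. Training set = 4160 - 520 = 3640.

3640


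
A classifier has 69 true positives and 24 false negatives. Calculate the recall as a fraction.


Recall = TP / (TP + FN) = 69 / 93 = 23/31.

23/31


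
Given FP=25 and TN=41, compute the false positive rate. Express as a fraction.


FPR = FP / (FP + TN) = 25 / 66 = 25/66.

25/66


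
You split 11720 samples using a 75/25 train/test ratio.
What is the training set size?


Test set = 11720 * 25% = 2930. Training set = 11720 - 2930 = 8790.

8790


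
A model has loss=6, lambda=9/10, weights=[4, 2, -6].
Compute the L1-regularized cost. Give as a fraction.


L1 norm = sum(|w|) = 12. J = 6 + 9/10 * 12 = 84/5.

84/5


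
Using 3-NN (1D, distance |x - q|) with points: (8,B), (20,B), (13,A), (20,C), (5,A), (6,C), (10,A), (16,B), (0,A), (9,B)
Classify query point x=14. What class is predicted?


Distances: |8-14|=6, |20-14|=6, |13-14|=1, |20-14|=6, |5-14|=9, |6-14|=8, |10-14|=4, |16-14|=2, |0-14|=14, |9-14|=5. 3 nearest: (13,A), (16,B), (10,A). Counts: {'A': 2, 'B': 1}. Majority class: A.

A


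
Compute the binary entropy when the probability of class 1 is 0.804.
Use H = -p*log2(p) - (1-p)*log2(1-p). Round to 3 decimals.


H = -0.804*log2(0.804) - 0.196*log2(0.196) = 0.714.

0.714


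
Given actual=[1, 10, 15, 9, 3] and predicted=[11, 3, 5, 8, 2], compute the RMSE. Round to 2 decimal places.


MSE = 50.2000. RMSE = sqrt(50.2000) = 7.09.

7.09


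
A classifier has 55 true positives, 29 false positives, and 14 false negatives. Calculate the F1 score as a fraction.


Precision = 55/84 = 55/84. Recall = 55/69 = 55/69. F1 = 2*P*R/(P+R) = 110/153.

110/153


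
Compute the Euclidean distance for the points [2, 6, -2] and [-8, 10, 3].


d = sqrt(sum of squared differences). (2--8)^2=100, (6-10)^2=16, (-2-3)^2=25. Sum = 141.

sqrt(141)


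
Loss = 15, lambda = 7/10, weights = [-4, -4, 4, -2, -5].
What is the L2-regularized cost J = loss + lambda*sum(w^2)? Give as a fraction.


L2 sq norm = sum(w^2) = 77. J = 15 + 7/10 * 77 = 689/10.

689/10


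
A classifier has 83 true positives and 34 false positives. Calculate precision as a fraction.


Precision = TP / (TP + FP) = 83 / 117 = 83/117.

83/117


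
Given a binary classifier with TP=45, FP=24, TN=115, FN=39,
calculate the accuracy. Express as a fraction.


Accuracy = (TP + TN) / (TP + TN + FP + FN) = (45 + 115) / 223 = 160/223.

160/223


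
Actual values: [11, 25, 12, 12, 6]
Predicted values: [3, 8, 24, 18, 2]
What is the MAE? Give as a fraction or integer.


MAE = (1/5) * (|11-3|=8 + |25-8|=17 + |12-24|=12 + |12-18|=6 + |6-2|=4). Sum = 47. MAE = 47/5.

47/5


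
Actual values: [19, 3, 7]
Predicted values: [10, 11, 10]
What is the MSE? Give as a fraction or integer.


MSE = (1/3) * ((19-10)^2=81 + (3-11)^2=64 + (7-10)^2=9). Sum = 154. MSE = 154/3.

154/3


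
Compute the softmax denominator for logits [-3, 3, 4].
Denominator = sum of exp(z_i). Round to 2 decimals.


Denom = e^-3=0.0498 + e^3=20.0855 + e^4=54.5982. Sum = 74.7335, which rounds to 74.73.

74.73


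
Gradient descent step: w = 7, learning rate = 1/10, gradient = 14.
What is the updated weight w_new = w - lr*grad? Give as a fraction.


w_new = 7 - 1/10 * 14 = 7 - 7/5 = 28/5.

28/5


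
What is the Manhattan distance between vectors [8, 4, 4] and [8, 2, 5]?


d = sum of absolute differences: |8-8|=0 + |4-2|=2 + |4-5|=1 = 3.

3


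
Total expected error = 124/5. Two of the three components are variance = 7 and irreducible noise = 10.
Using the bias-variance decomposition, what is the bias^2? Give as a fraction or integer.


Total error = bias^2 + variance + irreducible noise. So bias^2 = 124/5 - 7 - 10 = 39/5.

39/5


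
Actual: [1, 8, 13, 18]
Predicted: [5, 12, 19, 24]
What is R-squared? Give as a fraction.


Mean(y) = 10. SS_res = 104. SS_tot = 158. R^2 = 1 - 104/(158) = 27/79.

27/79


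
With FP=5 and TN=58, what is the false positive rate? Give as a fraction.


FPR = FP / (FP + TN) = 5 / 63 = 5/63.

5/63


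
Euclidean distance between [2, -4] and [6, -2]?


d = sqrt(sum of squared differences). (2-6)^2=16, (-4--2)^2=4. Sum = 20.

sqrt(20)


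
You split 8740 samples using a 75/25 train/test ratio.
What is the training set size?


Test set = 8740 * 25% = 2185. Training set = 8740 - 2185 = 6555.

6555


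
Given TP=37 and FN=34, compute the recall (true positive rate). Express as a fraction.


Recall = TP / (TP + FN) = 37 / 71 = 37/71.

37/71


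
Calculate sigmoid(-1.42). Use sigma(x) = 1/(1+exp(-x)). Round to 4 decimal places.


sigma(-1.42) = 1/(1+e^(1.42)) = 1/(1+4.137120) = 1/5.137120 = 0.1947.

0.1947


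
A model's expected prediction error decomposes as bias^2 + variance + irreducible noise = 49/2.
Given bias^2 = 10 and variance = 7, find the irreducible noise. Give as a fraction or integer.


Total error = bias^2 + variance + irreducible noise. So irreducible noise = 49/2 - 10 - 7 = 15/2.

15/2


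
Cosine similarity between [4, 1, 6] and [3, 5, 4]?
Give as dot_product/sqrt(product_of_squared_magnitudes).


dot = 41. |a|^2 = 53, |b|^2 = 50. cos = 41/sqrt(2650).

41/sqrt(2650)


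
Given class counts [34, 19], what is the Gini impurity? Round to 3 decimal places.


Total = 53. Proportions: 34/53, 19/53. sum(p_i^2) = 0.5400. Gini = 1 - 0.5400 = 0.4600, which rounds to 0.460.

0.460


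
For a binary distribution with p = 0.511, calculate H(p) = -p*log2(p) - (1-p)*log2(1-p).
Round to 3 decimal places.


H = -0.511*log2(0.511) - 0.489*log2(0.489) = 1.000.

1.000


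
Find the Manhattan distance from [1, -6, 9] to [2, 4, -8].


d = sum of absolute differences: |1-2|=1 + |-6-4|=10 + |9--8|=17 = 28.

28


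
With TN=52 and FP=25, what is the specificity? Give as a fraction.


Specificity = TN / (TN + FP) = 52 / 77 = 52/77.

52/77


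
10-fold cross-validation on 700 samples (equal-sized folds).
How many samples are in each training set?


Each validation fold has 700/10 = 70 samples. Training set = 700 - 70 = 630.

630


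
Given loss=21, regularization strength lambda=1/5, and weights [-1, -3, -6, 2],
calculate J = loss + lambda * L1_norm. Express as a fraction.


L1 norm = sum(|w|) = 12. J = 21 + 1/5 * 12 = 117/5.

117/5


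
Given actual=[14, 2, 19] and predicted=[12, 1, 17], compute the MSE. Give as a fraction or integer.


MSE = (1/3) * ((14-12)^2=4 + (2-1)^2=1 + (19-17)^2=4). Sum = 9. MSE = 3.

3


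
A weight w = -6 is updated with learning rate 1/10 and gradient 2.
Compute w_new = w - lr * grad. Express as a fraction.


w_new = -6 - 1/10 * 2 = -6 - 1/5 = -31/5.

-31/5


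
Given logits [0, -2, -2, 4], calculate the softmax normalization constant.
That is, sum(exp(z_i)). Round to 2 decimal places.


Denom = e^0=1.0000 + e^-2=0.1353 + e^-2=0.1353 + e^4=54.5982. Sum = 55.8688, which rounds to 55.87.

55.87


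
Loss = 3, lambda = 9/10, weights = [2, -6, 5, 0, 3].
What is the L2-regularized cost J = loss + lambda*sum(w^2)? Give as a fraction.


L2 sq norm = sum(w^2) = 74. J = 3 + 9/10 * 74 = 348/5.

348/5


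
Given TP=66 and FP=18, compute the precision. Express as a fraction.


Precision = TP / (TP + FP) = 66 / 84 = 11/14.

11/14


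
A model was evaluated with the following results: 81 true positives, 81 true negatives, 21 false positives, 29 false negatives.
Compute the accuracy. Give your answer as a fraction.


Accuracy = (TP + TN) / (TP + TN + FP + FN) = (81 + 81) / 212 = 81/106.

81/106


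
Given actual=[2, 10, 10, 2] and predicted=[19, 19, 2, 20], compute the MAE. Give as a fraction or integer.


MAE = (1/4) * (|2-19|=17 + |10-19|=9 + |10-2|=8 + |2-20|=18). Sum = 52. MAE = 13.

13


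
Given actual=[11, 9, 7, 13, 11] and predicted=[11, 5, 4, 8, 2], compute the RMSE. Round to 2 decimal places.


MSE = 26.2000. RMSE = sqrt(26.2000) = 5.12.

5.12


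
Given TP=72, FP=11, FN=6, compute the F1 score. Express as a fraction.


Precision = 72/83 = 72/83. Recall = 72/78 = 12/13. F1 = 2*P*R/(P+R) = 144/161.

144/161


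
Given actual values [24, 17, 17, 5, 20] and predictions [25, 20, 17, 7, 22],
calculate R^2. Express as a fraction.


Mean(y) = 83/5. SS_res = 18. SS_tot = 1006/5. R^2 = 1 - 18/(1006/5) = 458/503.

458/503


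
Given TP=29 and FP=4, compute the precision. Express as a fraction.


Precision = TP / (TP + FP) = 29 / 33 = 29/33.

29/33


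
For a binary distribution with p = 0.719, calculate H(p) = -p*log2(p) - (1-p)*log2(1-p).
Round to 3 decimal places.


H = -0.719*log2(0.719) - 0.281*log2(0.281) = 0.857.

0.857


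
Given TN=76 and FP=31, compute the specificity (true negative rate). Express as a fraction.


Specificity = TN / (TN + FP) = 76 / 107 = 76/107.

76/107


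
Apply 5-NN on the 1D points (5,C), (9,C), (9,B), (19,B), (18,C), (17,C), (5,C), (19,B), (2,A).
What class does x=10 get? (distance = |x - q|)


Distances: |5-10|=5, |9-10|=1, |9-10|=1, |19-10|=9, |18-10|=8, |17-10|=7, |5-10|=5, |19-10|=9, |2-10|=8. 5 nearest: (9,B), (9,C), (5,C), (5,C), (17,C). Counts: {'B': 1, 'C': 4}. Majority class: C.

C


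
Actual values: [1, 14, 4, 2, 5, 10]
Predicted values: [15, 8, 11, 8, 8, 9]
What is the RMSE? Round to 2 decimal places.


MSE = 54.5000. RMSE = sqrt(54.5000) = 7.38.

7.38


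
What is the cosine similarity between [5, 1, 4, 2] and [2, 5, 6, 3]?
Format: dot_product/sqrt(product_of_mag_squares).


dot = 45. |a|^2 = 46, |b|^2 = 74. cos = 45/sqrt(3404).

45/sqrt(3404)


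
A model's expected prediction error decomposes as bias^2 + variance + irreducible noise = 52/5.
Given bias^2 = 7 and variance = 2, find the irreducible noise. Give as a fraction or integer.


Total error = bias^2 + variance + irreducible noise. So irreducible noise = 52/5 - 7 - 2 = 7/5.

7/5


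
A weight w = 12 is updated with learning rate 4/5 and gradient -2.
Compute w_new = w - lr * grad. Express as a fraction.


w_new = 12 - 4/5 * -2 = 12 - -8/5 = 68/5.

68/5


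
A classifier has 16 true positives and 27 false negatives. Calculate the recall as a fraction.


Recall = TP / (TP + FN) = 16 / 43 = 16/43.

16/43


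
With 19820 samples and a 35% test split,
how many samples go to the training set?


Test set = 19820 * 35% = 6937. Training set = 19820 - 6937 = 12883.

12883


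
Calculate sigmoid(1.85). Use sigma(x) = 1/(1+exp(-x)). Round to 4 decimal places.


sigma(1.85) = 1/(1+e^(-1.85)) = 1/(1+0.157237) = 1/1.157237 = 0.8641.

0.8641


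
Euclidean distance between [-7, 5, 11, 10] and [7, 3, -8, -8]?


d = sqrt(sum of squared differences). (-7-7)^2=196, (5-3)^2=4, (11--8)^2=361, (10--8)^2=324. Sum = 885.

sqrt(885)


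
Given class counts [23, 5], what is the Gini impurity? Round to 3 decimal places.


Total = 28. Proportions: 23/28, 5/28. sum(p_i^2) = 0.7066. Gini = 1 - 0.7066 = 0.2934, which rounds to 0.293.

0.293


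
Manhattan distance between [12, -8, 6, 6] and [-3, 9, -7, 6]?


d = sum of absolute differences: |12--3|=15 + |-8-9|=17 + |6--7|=13 + |6-6|=0 = 45.

45


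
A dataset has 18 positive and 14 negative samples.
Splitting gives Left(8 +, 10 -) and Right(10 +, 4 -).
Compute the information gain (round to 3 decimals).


H(parent) = 0.9887. H(left) = 0.9911, H(right) = 0.8631. Weighted = (18/32)*0.9911 + (14/32)*0.8631 = 0.9351. IG = 0.9887 - 0.9351 = 0.0536, which rounds to 0.054.

0.054


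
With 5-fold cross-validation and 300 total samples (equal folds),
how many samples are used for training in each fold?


Each validation fold has 300/5 = 60 samples. Training set = 300 - 60 = 240.

240


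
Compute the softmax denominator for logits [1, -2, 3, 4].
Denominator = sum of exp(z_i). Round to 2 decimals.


Denom = e^1=2.7183 + e^-2=0.1353 + e^3=20.0855 + e^4=54.5982. Sum = 77.5373, which rounds to 77.54.

77.54


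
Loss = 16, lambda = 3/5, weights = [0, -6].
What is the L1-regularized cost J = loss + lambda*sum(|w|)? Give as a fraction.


L1 norm = sum(|w|) = 6. J = 16 + 3/5 * 6 = 98/5.

98/5


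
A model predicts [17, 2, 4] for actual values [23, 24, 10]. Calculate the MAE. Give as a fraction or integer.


MAE = (1/3) * (|23-17|=6 + |24-2|=22 + |10-4|=6). Sum = 34. MAE = 34/3.

34/3


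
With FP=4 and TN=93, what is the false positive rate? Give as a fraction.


FPR = FP / (FP + TN) = 4 / 97 = 4/97.

4/97


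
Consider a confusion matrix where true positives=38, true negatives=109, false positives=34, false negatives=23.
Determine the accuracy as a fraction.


Accuracy = (TP + TN) / (TP + TN + FP + FN) = (38 + 109) / 204 = 49/68.

49/68


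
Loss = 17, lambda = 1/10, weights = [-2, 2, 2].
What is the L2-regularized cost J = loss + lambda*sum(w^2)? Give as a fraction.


L2 sq norm = sum(w^2) = 12. J = 17 + 1/10 * 12 = 91/5.

91/5


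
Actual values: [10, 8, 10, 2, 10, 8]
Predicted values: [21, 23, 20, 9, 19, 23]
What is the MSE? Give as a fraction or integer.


MSE = (1/6) * ((10-21)^2=121 + (8-23)^2=225 + (10-20)^2=100 + (2-9)^2=49 + (10-19)^2=81 + (8-23)^2=225). Sum = 801. MSE = 267/2.

267/2


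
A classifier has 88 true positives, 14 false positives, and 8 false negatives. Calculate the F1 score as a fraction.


Precision = 88/102 = 44/51. Recall = 88/96 = 11/12. F1 = 2*P*R/(P+R) = 8/9.

8/9


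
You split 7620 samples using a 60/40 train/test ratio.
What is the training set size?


Test set = 7620 * 40% = 3048. Training set = 7620 - 3048 = 4572.

4572


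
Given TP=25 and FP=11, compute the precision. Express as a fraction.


Precision = TP / (TP + FP) = 25 / 36 = 25/36.

25/36


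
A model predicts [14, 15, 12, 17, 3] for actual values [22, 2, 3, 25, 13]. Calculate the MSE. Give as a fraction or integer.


MSE = (1/5) * ((22-14)^2=64 + (2-15)^2=169 + (3-12)^2=81 + (25-17)^2=64 + (13-3)^2=100). Sum = 478. MSE = 478/5.

478/5


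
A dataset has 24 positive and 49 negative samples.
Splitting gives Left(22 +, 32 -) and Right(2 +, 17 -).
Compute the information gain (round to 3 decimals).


H(parent) = 0.9137. H(left) = 0.9751, H(right) = 0.4855. Weighted = (54/73)*0.9751 + (19/73)*0.4855 = 0.8477. IG = 0.9137 - 0.8477 = 0.0660, which rounds to 0.066.

0.066


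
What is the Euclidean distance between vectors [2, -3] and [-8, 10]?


d = sqrt(sum of squared differences). (2--8)^2=100, (-3-10)^2=169. Sum = 269.

sqrt(269)


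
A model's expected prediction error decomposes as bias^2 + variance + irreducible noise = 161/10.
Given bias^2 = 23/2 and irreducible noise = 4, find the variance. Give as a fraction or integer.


Total error = bias^2 + variance + irreducible noise. So variance = 161/10 - 23/2 - 4 = 3/5.

3/5


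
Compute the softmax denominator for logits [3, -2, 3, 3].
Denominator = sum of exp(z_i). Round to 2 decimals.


Denom = e^3=20.0855 + e^-2=0.1353 + e^3=20.0855 + e^3=20.0855. Sum = 60.3918, which rounds to 60.39.

60.39


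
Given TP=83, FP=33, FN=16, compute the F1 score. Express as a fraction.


Precision = 83/116 = 83/116. Recall = 83/99 = 83/99. F1 = 2*P*R/(P+R) = 166/215.

166/215


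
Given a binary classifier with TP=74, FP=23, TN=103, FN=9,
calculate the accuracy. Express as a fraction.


Accuracy = (TP + TN) / (TP + TN + FP + FN) = (74 + 103) / 209 = 177/209.

177/209


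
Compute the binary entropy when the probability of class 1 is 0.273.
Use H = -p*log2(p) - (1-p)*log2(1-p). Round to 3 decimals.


H = -0.273*log2(0.273) - 0.727*log2(0.727) = 0.846.

0.846


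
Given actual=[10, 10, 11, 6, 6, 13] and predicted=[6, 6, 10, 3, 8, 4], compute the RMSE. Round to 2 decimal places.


MSE = 21.1667. RMSE = sqrt(21.1667) = 4.60.

4.60


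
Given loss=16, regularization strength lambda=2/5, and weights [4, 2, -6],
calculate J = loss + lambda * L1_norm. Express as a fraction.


L1 norm = sum(|w|) = 12. J = 16 + 2/5 * 12 = 104/5.

104/5


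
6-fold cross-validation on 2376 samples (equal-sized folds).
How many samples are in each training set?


Each validation fold has 2376/6 = 396 samples. Training set = 2376 - 396 = 1980.

1980


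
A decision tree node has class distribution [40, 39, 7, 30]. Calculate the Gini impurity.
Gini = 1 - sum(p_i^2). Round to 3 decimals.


Total = 116. Proportions: 40/116, 39/116, 7/116, 30/116. sum(p_i^2) = 0.3025. Gini = 1 - 0.3025 = 0.6975, which rounds to 0.698.

0.698


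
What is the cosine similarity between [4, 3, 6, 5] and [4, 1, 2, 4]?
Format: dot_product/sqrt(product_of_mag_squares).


dot = 51. |a|^2 = 86, |b|^2 = 37. cos = 51/sqrt(3182).

51/sqrt(3182)


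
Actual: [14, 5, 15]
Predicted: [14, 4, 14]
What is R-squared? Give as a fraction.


Mean(y) = 34/3. SS_res = 2. SS_tot = 182/3. R^2 = 1 - 2/(182/3) = 88/91.

88/91


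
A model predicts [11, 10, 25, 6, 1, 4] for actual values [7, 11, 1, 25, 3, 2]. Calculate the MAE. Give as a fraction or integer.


MAE = (1/6) * (|7-11|=4 + |11-10|=1 + |1-25|=24 + |25-6|=19 + |3-1|=2 + |2-4|=2). Sum = 52. MAE = 26/3.

26/3


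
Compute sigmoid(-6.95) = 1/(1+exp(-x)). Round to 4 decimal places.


sigma(-6.95) = 1/(1+e^(6.95)) = 1/(1+1043.149728) = 1/1044.149728 = 0.0010.

0.0010


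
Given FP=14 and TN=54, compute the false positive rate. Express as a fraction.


FPR = FP / (FP + TN) = 14 / 68 = 7/34.

7/34


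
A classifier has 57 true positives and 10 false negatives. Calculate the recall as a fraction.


Recall = TP / (TP + FN) = 57 / 67 = 57/67.

57/67


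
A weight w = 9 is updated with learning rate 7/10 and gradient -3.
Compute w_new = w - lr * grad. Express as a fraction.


w_new = 9 - 7/10 * -3 = 9 - -21/10 = 111/10.

111/10


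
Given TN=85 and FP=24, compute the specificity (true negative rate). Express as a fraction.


Specificity = TN / (TN + FP) = 85 / 109 = 85/109.

85/109


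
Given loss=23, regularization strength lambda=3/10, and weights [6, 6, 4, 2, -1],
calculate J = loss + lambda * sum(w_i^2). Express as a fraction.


L2 sq norm = sum(w^2) = 93. J = 23 + 3/10 * 93 = 509/10.

509/10


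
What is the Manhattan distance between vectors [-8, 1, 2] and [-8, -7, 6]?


d = sum of absolute differences: |-8--8|=0 + |1--7|=8 + |2-6|=4 = 12.

12


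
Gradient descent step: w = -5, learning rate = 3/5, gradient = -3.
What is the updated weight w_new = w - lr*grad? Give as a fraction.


w_new = -5 - 3/5 * -3 = -5 - -9/5 = -16/5.

-16/5


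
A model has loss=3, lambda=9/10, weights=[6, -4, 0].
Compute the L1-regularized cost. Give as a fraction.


L1 norm = sum(|w|) = 10. J = 3 + 9/10 * 10 = 12.

12


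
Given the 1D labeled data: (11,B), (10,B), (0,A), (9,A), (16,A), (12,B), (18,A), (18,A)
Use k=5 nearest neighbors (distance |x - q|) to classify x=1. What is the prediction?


Distances: |11-1|=10, |10-1|=9, |0-1|=1, |9-1|=8, |16-1|=15, |12-1|=11, |18-1|=17, |18-1|=17. 5 nearest: (0,A), (9,A), (10,B), (11,B), (12,B). Counts: {'A': 2, 'B': 3}. Majority class: B.

B


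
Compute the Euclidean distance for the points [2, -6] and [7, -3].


d = sqrt(sum of squared differences). (2-7)^2=25, (-6--3)^2=9. Sum = 34.

sqrt(34)


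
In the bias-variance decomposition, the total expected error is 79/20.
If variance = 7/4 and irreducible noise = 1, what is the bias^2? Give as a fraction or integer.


Total error = bias^2 + variance + irreducible noise. So bias^2 = 79/20 - 7/4 - 1 = 6/5.

6/5
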